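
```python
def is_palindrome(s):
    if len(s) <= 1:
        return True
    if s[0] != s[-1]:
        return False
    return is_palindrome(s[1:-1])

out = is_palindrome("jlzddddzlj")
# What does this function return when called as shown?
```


is_palindrome("jlzddddzlj")
"jlzddddzlj": s[0]='j' == s[-1]='j' -> is_palindrome("lzddddzl")
"lzddddzl": s[0]='l' == s[-1]='l' -> is_palindrome("zddddz")
"zddddz": s[0]='z' == s[-1]='z' -> is_palindrome("dddd")
"dddd": s[0]='d' == s[-1]='d' -> is_palindrome("dd")
"dd": s[0]='d' == s[-1]='d' -> is_palindrome("")
"": len <= 1 -> True
= True


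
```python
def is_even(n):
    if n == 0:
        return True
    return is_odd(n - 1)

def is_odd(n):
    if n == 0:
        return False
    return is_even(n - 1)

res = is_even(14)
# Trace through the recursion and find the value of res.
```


is_even(14)
= is_odd(13)
= is_even(12)
= is_odd(11)
= is_even(10)
= is_odd(9)
= is_even(8)
= is_odd(7)
= is_even(6)
= is_odd(5)
= is_even(4)
= is_odd(3)
= is_even(2)
= is_odd(1)
= is_even(0)
n == 0: return True
= True


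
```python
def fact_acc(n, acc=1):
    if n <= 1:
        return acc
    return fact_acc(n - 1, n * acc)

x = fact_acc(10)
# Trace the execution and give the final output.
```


fact_acc(10, 1)
= fact_acc(9, 10 * 1) = fact_acc(9, 10)
= fact_acc(8, 9 * 10) = fact_acc(8, 90)
= fact_acc(7, 8 * 90) = fact_acc(7, 720)
= fact_acc(6, 7 * 720) = fact_acc(6, 5040)
= fact_acc(5, 6 * 5040) = fact_acc(5, 30240)
= fact_acc(4, 5 * 30240) = fact_acc(4, 151200)
= fact_acc(3, 4 * 151200) = fact_acc(3, 604800)
= fact_acc(2, 3 * 604800) = fact_acc(2, 1814400)
= fact_acc(1, 2 * 1814400) = fact_acc(1, 3628800)
n <= 1, return acc = 3628800


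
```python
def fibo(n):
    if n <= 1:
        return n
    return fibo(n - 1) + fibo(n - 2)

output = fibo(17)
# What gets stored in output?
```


fibo(17)
= fibo(16) + fibo(15)
= (fibo(15) + fibo(14)) + fibo(15)
Computing bottom-up: fibo(0)=0, fibo(1)=1, fibo(2)=1, fibo(3)=2, fibo(4)=3, fibo(5)=5, fibo(6)=8, fibo(7)=13, fibo(8)=21, fibo(9)=34, fibo(10)=55, fibo(11)=89, fibo(12)=144, fibo(13)=233, fibo(14)=377, fibo(15)=610, fibo(16)=987, fibo(17)=1597
= 1597


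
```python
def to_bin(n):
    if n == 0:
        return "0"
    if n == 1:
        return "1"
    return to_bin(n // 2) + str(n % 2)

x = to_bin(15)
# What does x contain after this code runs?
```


to_bin(15)
= to_bin(7) + "1"
= to_bin(3) + "1" + "1"
= to_bin(1) + "1" + "1" + "1"
= "1" + "1" + "1" + "1"
= "1111"


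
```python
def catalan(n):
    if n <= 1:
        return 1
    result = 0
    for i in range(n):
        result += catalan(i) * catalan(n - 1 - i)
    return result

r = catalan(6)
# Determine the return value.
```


catalan(6)
= sum of catalan(i) * catalan(6-1-i) for i in 0..5
First compute sub-values bottom-up:
  catalan(0) = 1, catalan(1) = 1
  catalan(2) = 1*1 + 1*1 = 2
  catalan(3) = 1*2 + 1*1 + 2*1 = 5
  catalan(4) = 1*5 + 1*2 + 2*1 + 5*1 = 14
  catalan(5) = 1*14 + 1*5 + 2*2 + 5*1 + 14*1 = 42
Now catalan(6):
  catalan(0)*catalan(5) = 1*42 = 42
  catalan(1)*catalan(4) = 1*14 = 14
  catalan(2)*catalan(3) = 2*5 = 10
  catalan(3)*catalan(2) = 5*2 = 10
  catalan(4)*catalan(1) = 14*1 = 14
  catalan(5)*catalan(0) = 42*1 = 42
= 42 + 14 + 10 + 10 + 14 + 42
= 132


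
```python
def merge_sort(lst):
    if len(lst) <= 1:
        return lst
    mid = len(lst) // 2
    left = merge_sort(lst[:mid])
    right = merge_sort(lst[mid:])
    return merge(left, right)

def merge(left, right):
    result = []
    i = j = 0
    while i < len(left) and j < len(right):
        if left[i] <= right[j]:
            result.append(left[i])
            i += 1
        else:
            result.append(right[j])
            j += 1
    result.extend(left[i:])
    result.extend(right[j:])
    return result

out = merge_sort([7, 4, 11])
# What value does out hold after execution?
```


merge_sort([7, 4, 11])
Split into [7] and [4, 11]
Left sorted: [7]
Right sorted: [4, 11]
Merge [7] and [4, 11]
= [4, 7, 11]


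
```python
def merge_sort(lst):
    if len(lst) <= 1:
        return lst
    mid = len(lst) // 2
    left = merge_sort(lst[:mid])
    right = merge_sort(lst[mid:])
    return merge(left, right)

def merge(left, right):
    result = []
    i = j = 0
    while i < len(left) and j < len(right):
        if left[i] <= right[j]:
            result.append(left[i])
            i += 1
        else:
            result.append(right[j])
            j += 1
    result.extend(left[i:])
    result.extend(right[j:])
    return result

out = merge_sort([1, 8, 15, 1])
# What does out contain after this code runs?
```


merge_sort([1, 8, 15, 1])
Split into [1, 8] and [15, 1]
Left sorted: [1, 8]
Right sorted: [1, 15]
Merge [1, 8] and [1, 15]
= [1, 1, 8, 15]


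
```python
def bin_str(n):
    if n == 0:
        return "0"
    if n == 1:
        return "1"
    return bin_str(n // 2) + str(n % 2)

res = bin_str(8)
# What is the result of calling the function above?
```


bin_str(8)
= bin_str(4) + "0"
= bin_str(2) + "0" + "0"
= bin_str(1) + "0" + "0" + "0"
= "1" + "0" + "0" + "0"
= "1000"


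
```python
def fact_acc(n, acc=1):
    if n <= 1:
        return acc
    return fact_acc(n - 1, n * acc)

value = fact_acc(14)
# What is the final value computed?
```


fact_acc(14, 1)
= fact_acc(13, 14 * 1) = fact_acc(13, 14)
= fact_acc(12, 13 * 14) = fact_acc(12, 182)
= fact_acc(11, 12 * 182) = fact_acc(11, 2184)
= fact_acc(10, 11 * 2184) = fact_acc(10, 24024)
= fact_acc(9, 10 * 24024) = fact_acc(9, 240240)
= fact_acc(8, 9 * 240240) = fact_acc(8, 2162160)
= fact_acc(7, 8 * 2162160) = fact_acc(7, 17297280)
= fact_acc(6, 7 * 17297280) = fact_acc(6, 121080960)
= fact_acc(5, 6 * 121080960) = fact_acc(5, 726485760)
= fact_acc(4, 5 * 726485760) = fact_acc(4, 3632428800)
= fact_acc(3, 4 * 3632428800) = fact_acc(3, 14529715200)
= fact_acc(2, 3 * 14529715200) = fact_acc(2, 43589145600)
= fact_acc(1, 2 * 43589145600) = fact_acc(1, 87178291200)
n <= 1, return acc = 87178291200


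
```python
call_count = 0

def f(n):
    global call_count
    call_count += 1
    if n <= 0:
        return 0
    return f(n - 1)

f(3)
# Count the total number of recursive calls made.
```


f(3) calls f(2) calls ... calls f(0)
Total calls: 3 + 1 (for base case) = 4


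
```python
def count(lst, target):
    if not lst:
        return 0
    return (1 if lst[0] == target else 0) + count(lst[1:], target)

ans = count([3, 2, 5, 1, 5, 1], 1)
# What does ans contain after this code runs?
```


count([3, 2, 5, 1, 5, 1], 1)
lst[0]=3 != 1: 0 + count([2, 5, 1, 5, 1], 1)
lst[0]=2 != 1: 0 + count([5, 1, 5, 1], 1)
lst[0]=5 != 1: 0 + count([1, 5, 1], 1)
lst[0]=1 == 1: 1 + count([5, 1], 1)
lst[0]=5 != 1: 0 + count([1], 1)
lst[0]=1 == 1: 1 + count([], 1)
= 2


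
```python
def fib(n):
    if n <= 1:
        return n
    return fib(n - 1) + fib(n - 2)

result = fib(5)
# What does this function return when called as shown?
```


fib(5)
= fib(4) + fib(3)
= (fib(3) + fib(2)) + fib(3)
Computing bottom-up: fib(0)=0, fib(1)=1, fib(2)=1, fib(3)=2, fib(4)=3, fib(5)=5
= 5


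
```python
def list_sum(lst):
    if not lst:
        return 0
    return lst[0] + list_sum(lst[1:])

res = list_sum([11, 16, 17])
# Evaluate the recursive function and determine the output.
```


list_sum([11, 16, 17])
= 11 + list_sum([16, 17])
= 11 + 16 + list_sum([17])
= 11 + 16 + 17 + list_sum([])
= 11 + 16 + 17 + 0
= 44


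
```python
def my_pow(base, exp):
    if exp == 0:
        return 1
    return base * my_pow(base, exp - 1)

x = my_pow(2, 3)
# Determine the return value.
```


my_pow(2, 3)
= 2 * my_pow(2, 2)
= 2 * 2 * my_pow(2, 1)
= 2 * 2 * 2 * my_pow(2, 0)
= 2 * 2 * 2 * 1
= 8


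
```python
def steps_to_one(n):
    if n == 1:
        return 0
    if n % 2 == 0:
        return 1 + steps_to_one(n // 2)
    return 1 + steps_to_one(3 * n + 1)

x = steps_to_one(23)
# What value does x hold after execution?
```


steps_to_one(23)
23 is odd -> 3*23+1 = 70 -> steps_to_one(70)
70 is even -> steps_to_one(35)
35 is odd -> 3*35+1 = 106 -> steps_to_one(106)
106 is even -> steps_to_one(53)
53 is odd -> 3*53+1 = 160 -> steps_to_one(160)
160 is even -> steps_to_one(80)
80 is even -> steps_to_one(40)
40 is even -> steps_to_one(20)
20 is even -> steps_to_one(10)
10 is even -> steps_to_one(5)
5 is odd -> 3*5+1 = 16 -> steps_to_one(16)
16 is even -> steps_to_one(8)
8 is even -> steps_to_one(4)
4 is even -> steps_to_one(2)
2 is even -> steps_to_one(1)
Reached 1 after 15 steps
= 15


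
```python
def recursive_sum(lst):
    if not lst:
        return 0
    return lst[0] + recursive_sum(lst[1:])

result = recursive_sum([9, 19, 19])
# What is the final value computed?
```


recursive_sum([9, 19, 19])
= 9 + recursive_sum([19, 19])
= 9 + 19 + recursive_sum([19])
= 9 + 19 + 19 + recursive_sum([])
= 9 + 19 + 19 + 0
= 47


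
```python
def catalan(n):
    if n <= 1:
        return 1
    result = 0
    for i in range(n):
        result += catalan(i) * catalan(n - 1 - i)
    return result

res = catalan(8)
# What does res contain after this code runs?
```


catalan(8)
= sum of catalan(i) * catalan(8-1-i) for i in 0..7
First compute sub-values bottom-up:
  catalan(0) = 1, catalan(1) = 1
  catalan(2) = 1*1 + 1*1 = 2
  catalan(3) = 1*2 + 1*1 + 2*1 = 5
  catalan(4) = 1*5 + 1*2 + 2*1 + 5*1 = 14
  catalan(5) = 1*14 + 1*5 + 2*2 + 5*1 + 14*1 = 42
  catalan(6) = 1*42 + 1*14 + 2*5 + 5*2 + 14*1 + 42*1 = 132
  catalan(7) = 1*132 + 1*42 + 2*14 + 5*5 + 14*2 + 42*1 + 132*1 = 429
Now catalan(8):
  catalan(0)*catalan(7) = 1*429 = 429
  catalan(1)*catalan(6) = 1*132 = 132
  catalan(2)*catalan(5) = 2*42 = 84
  catalan(3)*catalan(4) = 5*14 = 70
  catalan(4)*catalan(3) = 14*5 = 70
  catalan(5)*catalan(2) = 42*2 = 84
  catalan(6)*catalan(1) = 132*1 = 132
  catalan(7)*catalan(0) = 429*1 = 429
= 429 + 132 + 84 + 70 + 70 + 84 + 132 + 429
= 1430


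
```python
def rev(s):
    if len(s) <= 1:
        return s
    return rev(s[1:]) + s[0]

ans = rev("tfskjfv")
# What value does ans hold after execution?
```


rev("tfskjfv")
= rev("fskjfv") + "t"
= rev("skjfv") + "f" + "t"
= rev("kjfv") + "s" + "f" + "t"
= rev("jfv") + "k" + "s" + "f" + "t"
= rev("fv") + "j" + "k" + "s" + "f" + "t"
= rev("v") + "f" + "j" + "k" + "s" + "f" + "t"
= "v" + "f" + "j" + "k" + "s" + "f" + "t"
= "vfjksft"


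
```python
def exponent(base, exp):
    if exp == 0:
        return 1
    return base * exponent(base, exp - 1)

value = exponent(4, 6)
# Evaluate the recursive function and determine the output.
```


exponent(4, 6)
= 4 * exponent(4, 5)
= 4 * 4 * exponent(4, 4)
= 4 * 4 * 4 * exponent(4, 3)
= 4 * 4 * 4 * 4 * exponent(4, 2)
= 4 * 4 * 4 * 4 * 4 * exponent(4, 1)
= 4 * 4 * 4 * 4 * 4 * 4 * exponent(4, 0)
= 4 * 4 * 4 * 4 * 4 * 4 * 1
= 4096


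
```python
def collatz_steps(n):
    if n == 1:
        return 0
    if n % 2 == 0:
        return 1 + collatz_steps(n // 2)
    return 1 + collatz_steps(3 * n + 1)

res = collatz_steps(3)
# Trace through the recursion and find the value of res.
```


collatz_steps(3)
3 is odd -> 3*3+1 = 10 -> collatz_steps(10)
10 is even -> collatz_steps(5)
5 is odd -> 3*5+1 = 16 -> collatz_steps(16)
16 is even -> collatz_steps(8)
8 is even -> collatz_steps(4)
4 is even -> collatz_steps(2)
2 is even -> collatz_steps(1)
Reached 1 after 7 steps
= 7


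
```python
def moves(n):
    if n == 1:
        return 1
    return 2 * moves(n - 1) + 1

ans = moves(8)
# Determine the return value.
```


moves(8)
= 2 * moves(7) + 1
= 2 * (2 * moves(6) + 1) + 1
= 2 * (2 * (2 * moves(5) + 1) + 1) + 1
= 2 * (2 * (2 * (2 * moves(4) + 1) + 1) + 1) + 1
= 2 * (2 * (2 * (2 * (2 * moves(3) + 1) + 1) + 1) + 1) + 1
= 2 * (2 * (2 * (2 * (2 * (2 * moves(2) + 1) + 1) + 1) + 1) + 1) + 1
= 2 * (2 * (2 * (2 * (2 * (2 * (2 * moves(1) + 1) + 1) + 1) + 1) + 1) + 1) + 1
Now compute bottom-up:
moves(1) = 1
moves(2) = 2 * 1 + 1 = 3
moves(3) = 2 * 3 + 1 = 7
moves(4) = 2 * 7 + 1 = 15
moves(5) = 2 * 15 + 1 = 31
moves(6) = 2 * 31 + 1 = 63
moves(7) = 2 * 63 + 1 = 127
moves(8) = 2 * 127 + 1 = 255
= 255


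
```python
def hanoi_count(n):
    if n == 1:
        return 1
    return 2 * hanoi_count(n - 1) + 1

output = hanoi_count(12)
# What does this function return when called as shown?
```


hanoi_count(12)
= 2 * hanoi_count(11) + 1
= 2 * (2 * hanoi_count(10) + 1) + 1
= 2 * (2 * (2 * hanoi_count(9) + 1) + 1) + 1
= 2 * (2 * (2 * (2 * hanoi_count(8) + 1) + 1) + 1) + 1
= 2 * (2 * (2 * (2 * (2 * hanoi_count(7) + 1) + 1) + 1) + 1) + 1
= 2 * (2 * (2 * (2 * (2 * (2 * hanoi_count(6) + 1) + 1) + 1) + 1) + 1) + 1
= 2 * (2 * (2 * (2 * (2 * (2 * (2 * hanoi_count(5) + 1) + 1) + 1) + 1) + 1) + 1) + 1
= 2 * (2 * (2 * (2 * (2 * (2 * (2 * (2 * hanoi_count(4) + 1) + 1) + 1) + 1) + 1) + 1) + 1) + 1
= 2 * (2 * (2 * (2 * (2 * (2 * (2 * (2 * (2 * hanoi_count(3) + 1) + 1) + 1) + 1) + 1) + 1) + 1) + 1) + 1
= 2 * (2 * (2 * (2 * (2 * (2 * (2 * (2 * (2 * (2 * hanoi_count(2) + 1) + 1) + 1) + 1) + 1) + 1) + 1) + 1) + 1) + 1
= 2 * (2 * (2 * (2 * (2 * (2 * (2 * (2 * (2 * (2 * (2 * hanoi_count(1) + 1) + 1) + 1) + 1) + 1) + 1) + 1) + 1) + 1) + 1) + 1
Now compute bottom-up:
hanoi_count(1) = 1
hanoi_count(2) = 2 * 1 + 1 = 3
hanoi_count(3) = 2 * 3 + 1 = 7
hanoi_count(4) = 2 * 7 + 1 = 15
hanoi_count(5) = 2 * 15 + 1 = 31
hanoi_count(6) = 2 * 31 + 1 = 63
hanoi_count(7) = 2 * 63 + 1 = 127
hanoi_count(8) = 2 * 127 + 1 = 255
hanoi_count(9) = 2 * 255 + 1 = 511
hanoi_count(10) = 2 * 511 + 1 = 1023
hanoi_count(11) = 2 * 1023 + 1 = 2047
hanoi_count(12) = 2 * 2047 + 1 = 4095
= 4095


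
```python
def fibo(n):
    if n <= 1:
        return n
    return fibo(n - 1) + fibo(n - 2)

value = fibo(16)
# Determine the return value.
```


fibo(16)
= fibo(15) + fibo(14)
= (fibo(14) + fibo(13)) + fibo(14)
Computing bottom-up: fibo(0)=0, fibo(1)=1, fibo(2)=1, fibo(3)=2, fibo(4)=3, fibo(5)=5, fibo(6)=8, fibo(7)=13, fibo(8)=21, fibo(9)=34, fibo(10)=55, fibo(11)=89, fibo(12)=144, fibo(13)=233, fibo(14)=377, fibo(15)=610, fibo(16)=987
= 987


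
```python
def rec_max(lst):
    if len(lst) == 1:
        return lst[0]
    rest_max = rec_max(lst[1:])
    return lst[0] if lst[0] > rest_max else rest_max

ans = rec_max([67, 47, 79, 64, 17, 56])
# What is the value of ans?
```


rec_max([67, 47, 79, 64, 17, 56])
= compare 67 with rec_max([47, 79, 64, 17, 56])
= compare 47 with rec_max([79, 64, 17, 56])
= compare 79 with rec_max([64, 17, 56])
= compare 64 with rec_max([17, 56])
= compare 17 with rec_max([56])
Base: rec_max([56]) = 56
compare 17 with 56: max = 56
compare 64 with 56: max = 64
compare 79 with 64: max = 79
compare 47 with 79: max = 79
compare 67 with 79: max = 79
= 79


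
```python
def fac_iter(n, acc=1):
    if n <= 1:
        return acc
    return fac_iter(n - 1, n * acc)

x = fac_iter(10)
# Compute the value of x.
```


fac_iter(10, 1)
= fac_iter(9, 10 * 1) = fac_iter(9, 10)
= fac_iter(8, 9 * 10) = fac_iter(8, 90)
= fac_iter(7, 8 * 90) = fac_iter(7, 720)
= fac_iter(6, 7 * 720) = fac_iter(6, 5040)
= fac_iter(5, 6 * 5040) = fac_iter(5, 30240)
= fac_iter(4, 5 * 30240) = fac_iter(4, 151200)
= fac_iter(3, 4 * 151200) = fac_iter(3, 604800)
= fac_iter(2, 3 * 604800) = fac_iter(2, 1814400)
= fac_iter(1, 2 * 1814400) = fac_iter(1, 3628800)
n <= 1, return acc = 3628800


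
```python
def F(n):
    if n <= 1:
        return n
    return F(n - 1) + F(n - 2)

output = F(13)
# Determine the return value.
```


F(13)
= F(12) + F(11)
= (F(11) + F(10)) + F(11)
Computing bottom-up: F(0)=0, F(1)=1, F(2)=1, F(3)=2, F(4)=3, F(5)=5, F(6)=8, F(7)=13, F(8)=21, F(9)=34, F(10)=55, F(11)=89, F(12)=144, F(13)=233
= 233


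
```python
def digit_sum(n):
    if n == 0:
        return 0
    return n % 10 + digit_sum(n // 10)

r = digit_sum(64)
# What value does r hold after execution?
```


digit_sum(64)
= 4 + digit_sum(6)
= 4 + 6 + digit_sum(0)
= 4 + 6 + 0
= 10


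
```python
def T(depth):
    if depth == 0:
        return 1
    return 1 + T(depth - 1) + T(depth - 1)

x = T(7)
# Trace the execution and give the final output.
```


T(7)
= 1 + T(6) + T(6)
= 1 + 2 * T(6)
T(k) = 2^(k+1) - 1
T(0) = 1
T(1) = 3
T(2) = 7
T(3) = 15
T(4) = 31
T(7) = 2^8 - 1 = 255


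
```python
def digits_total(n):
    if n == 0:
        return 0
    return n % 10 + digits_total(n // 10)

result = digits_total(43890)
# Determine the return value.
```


digits_total(43890)
= 0 + digits_total(4389)
= 0 + 9 + digits_total(438)
= 0 + 9 + 8 + digits_total(43)
= 0 + 9 + 8 + 3 + digits_total(4)
= 0 + 9 + 8 + 3 + 4 + digits_total(0)
= 0 + 9 + 8 + 3 + 4 + 0
= 24


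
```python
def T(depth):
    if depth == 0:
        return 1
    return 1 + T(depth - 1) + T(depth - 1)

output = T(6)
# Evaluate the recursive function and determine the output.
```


T(6)
= 1 + T(5) + T(5)
= 1 + 2 * T(5)
T(k) = 2^(k+1) - 1
T(0) = 1
T(1) = 3
T(2) = 7
T(3) = 15
T(4) = 31
T(6) = 2^7 - 1 = 127


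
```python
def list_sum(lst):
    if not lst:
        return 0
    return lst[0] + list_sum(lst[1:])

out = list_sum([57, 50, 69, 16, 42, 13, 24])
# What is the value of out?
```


list_sum([57, 50, 69, 16, 42, 13, 24])
= 57 + list_sum([50, 69, 16, 42, 13, 24])
= 57 + 50 + list_sum([69, 16, 42, 13, 24])
= 57 + 50 + 69 + list_sum([16, 42, 13, 24])
= 57 + 50 + 69 + 16 + list_sum([42, 13, 24])
= 57 + 50 + 69 + 16 + 42 + list_sum([13, 24])
= 57 + 50 + 69 + 16 + 42 + 13 + list_sum([24])
= 57 + 50 + 69 + 16 + 42 + 13 + 24 + list_sum([])
= 57 + 50 + 69 + 16 + 42 + 13 + 24 + 0
= 271


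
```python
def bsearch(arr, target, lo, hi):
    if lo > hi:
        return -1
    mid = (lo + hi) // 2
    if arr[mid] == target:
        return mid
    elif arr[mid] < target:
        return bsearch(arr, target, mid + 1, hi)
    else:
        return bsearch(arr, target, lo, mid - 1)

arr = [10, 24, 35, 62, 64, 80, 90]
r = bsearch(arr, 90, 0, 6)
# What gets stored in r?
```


bsearch(arr, 90, 0, 6)
lo=0, hi=6, mid=3, arr[mid]=62
62 < 90, search right half
lo=4, hi=6, mid=5, arr[mid]=80
80 < 90, search right half
lo=6, hi=6, mid=6, arr[mid]=90
arr[6] == 90, found at index 6
= 6


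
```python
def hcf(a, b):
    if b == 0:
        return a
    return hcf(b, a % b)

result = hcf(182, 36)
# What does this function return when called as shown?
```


hcf(182, 36)
= hcf(36, 182 % 36) = hcf(36, 2)
= hcf(2, 36 % 2) = hcf(2, 0)
b == 0, return a = 2


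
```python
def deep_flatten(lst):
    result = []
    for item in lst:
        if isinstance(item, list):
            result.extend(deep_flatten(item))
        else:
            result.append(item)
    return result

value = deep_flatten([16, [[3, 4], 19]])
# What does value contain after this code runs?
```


deep_flatten([16, [[3, 4], 19]])
Processing each element:
  16 is not a list -> append 16
  [[3, 4], 19] is a list -> deep_flatten recursively -> [3, 4, 19]
= [16, 3, 4, 19]


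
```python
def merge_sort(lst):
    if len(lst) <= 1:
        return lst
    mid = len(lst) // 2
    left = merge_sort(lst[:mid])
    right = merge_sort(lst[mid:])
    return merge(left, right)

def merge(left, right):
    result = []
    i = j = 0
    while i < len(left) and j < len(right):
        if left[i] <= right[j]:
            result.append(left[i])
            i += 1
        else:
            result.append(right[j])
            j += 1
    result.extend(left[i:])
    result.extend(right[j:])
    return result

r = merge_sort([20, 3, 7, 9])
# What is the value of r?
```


merge_sort([20, 3, 7, 9])
Split into [20, 3] and [7, 9]
Left sorted: [3, 20]
Right sorted: [7, 9]
Merge [3, 20] and [7, 9]
= [3, 7, 9, 20]


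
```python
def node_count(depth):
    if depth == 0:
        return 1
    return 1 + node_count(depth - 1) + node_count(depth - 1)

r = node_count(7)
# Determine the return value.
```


node_count(7)
= 1 + node_count(6) + node_count(6)
= 1 + 2 * node_count(6)
node_count(k) = 2^(k+1) - 1
node_count(0) = 1
node_count(1) = 3
node_count(2) = 7
node_count(3) = 15
node_count(4) = 31
node_count(7) = 2^8 - 1 = 255


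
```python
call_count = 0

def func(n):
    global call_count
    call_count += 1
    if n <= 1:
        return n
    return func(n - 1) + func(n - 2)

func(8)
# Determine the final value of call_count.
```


func(8) calls func(7) and func(6); each non-base call branches into two more.
Let C(k) = total number of calls made by func(k), including the call to func(k) itself.
Base cases: C(0) = 1, C(1) = 1
Recurrence: C(k) = 1 + C(k-1) + C(k-2)
  C(2) = 1 + C(1) + C(0) = 1 + 1 + 1 = 3
  C(3) = 1 + C(2) + C(1) = 1 + 3 + 1 = 5
  C(4) = 1 + C(3) + C(2) = 1 + 5 + 3 = 9
  C(5) = 1 + C(4) + C(3) = 1 + 9 + 5 = 15
  C(6) = 1 + C(5) + C(4) = 1 + 15 + 9 = 25
  C(7) = 1 + C(6) + C(5) = 1 + 25 + 15 = 41
  C(8) = 1 + C(7) + C(6) = 1 + 41 + 25 = 67
Total calls = C(8) = 67


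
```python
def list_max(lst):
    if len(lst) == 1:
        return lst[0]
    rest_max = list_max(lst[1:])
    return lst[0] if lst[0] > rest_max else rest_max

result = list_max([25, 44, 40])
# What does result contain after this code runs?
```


list_max([25, 44, 40])
= compare 25 with list_max([44, 40])
= compare 44 with list_max([40])
Base: list_max([40]) = 40
compare 44 with 40: max = 44
compare 25 with 44: max = 44
= 44


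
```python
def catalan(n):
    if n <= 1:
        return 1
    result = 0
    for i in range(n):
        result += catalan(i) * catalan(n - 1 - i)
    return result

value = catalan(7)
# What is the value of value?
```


catalan(7)
= sum of catalan(i) * catalan(7-1-i) for i in 0..6
First compute sub-values bottom-up:
  catalan(0) = 1, catalan(1) = 1
  catalan(2) = 1*1 + 1*1 = 2
  catalan(3) = 1*2 + 1*1 + 2*1 = 5
  catalan(4) = 1*5 + 1*2 + 2*1 + 5*1 = 14
  catalan(5) = 1*14 + 1*5 + 2*2 + 5*1 + 14*1 = 42
  catalan(6) = 1*42 + 1*14 + 2*5 + 5*2 + 14*1 + 42*1 = 132
Now catalan(7):
  catalan(0)*catalan(6) = 1*132 = 132
  catalan(1)*catalan(5) = 1*42 = 42
  catalan(2)*catalan(4) = 2*14 = 28
  catalan(3)*catalan(3) = 5*5 = 25
  catalan(4)*catalan(2) = 14*2 = 28
  catalan(5)*catalan(1) = 42*1 = 42
  catalan(6)*catalan(0) = 132*1 = 132
= 132 + 42 + 28 + 25 + 28 + 42 + 132
= 429


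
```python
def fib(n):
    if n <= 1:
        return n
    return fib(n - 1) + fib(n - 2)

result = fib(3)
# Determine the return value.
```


fib(3)
= fib(2) + fib(1)
Computing bottom-up: fib(0)=0, fib(1)=1, fib(2)=1, fib(3)=2
= 2


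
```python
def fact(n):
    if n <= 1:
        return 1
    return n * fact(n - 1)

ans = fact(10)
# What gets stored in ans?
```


fact(10)
= 10 * fact(9)
= 10 * 9 * fact(8)
= 10 * 9 * 8 * fact(7)
= 10 * 9 * 8 * 7 * fact(6)
= 10 * 9 * 8 * 7 * 6 * fact(5)
= 10 * 9 * 8 * 7 * 6 * 5 * fact(4)
= 10 * 9 * 8 * 7 * 6 * 5 * 4 * fact(3)
= 10 * 9 * 8 * 7 * 6 * 5 * 4 * 3 * fact(2)
= 10 * 9 * 8 * 7 * 6 * 5 * 4 * 3 * 2 * fact(1)
= 10 * 9 * 8 * 7 * 6 * 5 * 4 * 3 * 2 * 1
= 3628800


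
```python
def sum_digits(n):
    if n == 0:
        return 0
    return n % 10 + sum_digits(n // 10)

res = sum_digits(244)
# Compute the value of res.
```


sum_digits(244)
= 4 + sum_digits(24)
= 4 + 4 + sum_digits(2)
= 4 + 4 + 2 + sum_digits(0)
= 4 + 4 + 2 + 0
= 10


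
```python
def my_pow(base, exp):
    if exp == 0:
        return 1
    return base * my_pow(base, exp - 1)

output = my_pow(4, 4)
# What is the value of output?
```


my_pow(4, 4)
= 4 * my_pow(4, 3)
= 4 * 4 * my_pow(4, 2)
= 4 * 4 * 4 * my_pow(4, 1)
= 4 * 4 * 4 * 4 * my_pow(4, 0)
= 4 * 4 * 4 * 4 * 1
= 256


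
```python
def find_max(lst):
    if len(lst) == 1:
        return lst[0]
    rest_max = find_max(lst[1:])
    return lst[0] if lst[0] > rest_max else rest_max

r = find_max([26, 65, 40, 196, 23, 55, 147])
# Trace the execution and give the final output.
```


find_max([26, 65, 40, 196, 23, 55, 147])
= compare 26 with find_max([65, 40, 196, 23, 55, 147])
= compare 65 with find_max([40, 196, 23, 55, 147])
= compare 40 with find_max([196, 23, 55, 147])
= compare 196 with find_max([23, 55, 147])
= compare 23 with find_max([55, 147])
= compare 55 with find_max([147])
Base: find_max([147]) = 147
compare 55 with 147: max = 147
compare 23 with 147: max = 147
compare 196 with 147: max = 196
compare 40 with 196: max = 196
compare 65 with 196: max = 196
compare 26 with 196: max = 196
= 196


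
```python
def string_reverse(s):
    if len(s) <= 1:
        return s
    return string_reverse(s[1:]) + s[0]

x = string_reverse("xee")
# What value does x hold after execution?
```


string_reverse("xee")
= string_reverse("ee") + "x"
= string_reverse("e") + "e" + "x"
= "e" + "e" + "x"
= "eex"


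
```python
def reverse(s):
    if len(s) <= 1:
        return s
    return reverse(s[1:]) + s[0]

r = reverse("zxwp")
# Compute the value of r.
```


reverse("zxwp")
= reverse("xwp") + "z"
= reverse("wp") + "x" + "z"
= reverse("p") + "w" + "x" + "z"
= "p" + "w" + "x" + "z"
= "pwxz"


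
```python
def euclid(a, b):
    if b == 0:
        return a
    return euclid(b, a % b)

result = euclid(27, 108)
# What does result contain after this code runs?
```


euclid(27, 108)
= euclid(108, 27 % 108) = euclid(108, 27)
= euclid(27, 108 % 27) = euclid(27, 0)
b == 0, return a = 27


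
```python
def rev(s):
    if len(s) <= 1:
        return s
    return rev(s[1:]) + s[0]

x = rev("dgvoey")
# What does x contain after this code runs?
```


rev("dgvoey")
= rev("gvoey") + "d"
= rev("voey") + "g" + "d"
= rev("oey") + "v" + "g" + "d"
= rev("ey") + "o" + "v" + "g" + "d"
= rev("y") + "e" + "o" + "v" + "g" + "d"
= "y" + "e" + "o" + "v" + "g" + "d"
= "yeovgd"


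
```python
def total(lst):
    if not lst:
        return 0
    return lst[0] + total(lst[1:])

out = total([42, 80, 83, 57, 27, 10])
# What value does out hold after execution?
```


total([42, 80, 83, 57, 27, 10])
= 42 + total([80, 83, 57, 27, 10])
= 42 + 80 + total([83, 57, 27, 10])
= 42 + 80 + 83 + total([57, 27, 10])
= 42 + 80 + 83 + 57 + total([27, 10])
= 42 + 80 + 83 + 57 + 27 + total([10])
= 42 + 80 + 83 + 57 + 27 + 10 + total([])
= 42 + 80 + 83 + 57 + 27 + 10 + 0
= 299


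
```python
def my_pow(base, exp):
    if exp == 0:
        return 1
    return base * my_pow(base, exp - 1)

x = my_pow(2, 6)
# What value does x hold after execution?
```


my_pow(2, 6)
= 2 * my_pow(2, 5)
= 2 * 2 * my_pow(2, 4)
= 2 * 2 * 2 * my_pow(2, 3)
= 2 * 2 * 2 * 2 * my_pow(2, 2)
= 2 * 2 * 2 * 2 * 2 * my_pow(2, 1)
= 2 * 2 * 2 * 2 * 2 * 2 * my_pow(2, 0)
= 2 * 2 * 2 * 2 * 2 * 2 * 1
= 64


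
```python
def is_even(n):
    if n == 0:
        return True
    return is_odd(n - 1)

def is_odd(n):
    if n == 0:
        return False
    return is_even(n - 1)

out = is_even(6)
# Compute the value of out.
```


is_even(6)
= is_odd(5)
= is_even(4)
= is_odd(3)
= is_even(2)
= is_odd(1)
= is_even(0)
n == 0: return True
= True


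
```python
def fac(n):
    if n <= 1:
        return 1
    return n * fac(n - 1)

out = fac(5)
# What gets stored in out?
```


fac(5)
= 5 * fac(4)
= 5 * 4 * fac(3)
= 5 * 4 * 3 * fac(2)
= 5 * 4 * 3 * 2 * fac(1)
= 5 * 4 * 3 * 2 * 1
= 120


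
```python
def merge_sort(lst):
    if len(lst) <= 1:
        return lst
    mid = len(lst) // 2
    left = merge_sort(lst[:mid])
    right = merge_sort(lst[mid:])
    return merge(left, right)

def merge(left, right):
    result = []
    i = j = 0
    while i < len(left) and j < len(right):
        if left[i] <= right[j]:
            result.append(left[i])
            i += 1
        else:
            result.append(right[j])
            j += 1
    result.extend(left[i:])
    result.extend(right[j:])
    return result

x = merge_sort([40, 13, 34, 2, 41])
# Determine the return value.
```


merge_sort([40, 13, 34, 2, 41])
Split into [40, 13] and [34, 2, 41]
Left sorted: [13, 40]
Right sorted: [2, 34, 41]
Merge [13, 40] and [2, 34, 41]
= [2, 13, 34, 40, 41]


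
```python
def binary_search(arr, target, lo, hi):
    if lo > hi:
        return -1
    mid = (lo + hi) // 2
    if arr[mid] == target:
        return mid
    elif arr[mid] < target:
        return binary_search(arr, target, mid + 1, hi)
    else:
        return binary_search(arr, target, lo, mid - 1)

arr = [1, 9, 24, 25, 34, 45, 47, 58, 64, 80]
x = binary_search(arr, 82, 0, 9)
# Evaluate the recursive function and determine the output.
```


binary_search(arr, 82, 0, 9)
lo=0, hi=9, mid=4, arr[mid]=34
34 < 82, search right half
lo=5, hi=9, mid=7, arr[mid]=58
58 < 82, search right half
lo=8, hi=9, mid=8, arr[mid]=64
64 < 82, search right half
lo=9, hi=9, mid=9, arr[mid]=80
80 < 82, search right half
lo > hi, target not found, return -1
= -1


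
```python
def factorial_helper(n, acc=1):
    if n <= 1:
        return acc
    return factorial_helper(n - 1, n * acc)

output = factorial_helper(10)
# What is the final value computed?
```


factorial_helper(10, 1)
= factorial_helper(9, 10 * 1) = factorial_helper(9, 10)
= factorial_helper(8, 9 * 10) = factorial_helper(8, 90)
= factorial_helper(7, 8 * 90) = factorial_helper(7, 720)
= factorial_helper(6, 7 * 720) = factorial_helper(6, 5040)
= factorial_helper(5, 6 * 5040) = factorial_helper(5, 30240)
= factorial_helper(4, 5 * 30240) = factorial_helper(4, 151200)
= factorial_helper(3, 4 * 151200) = factorial_helper(3, 604800)
= factorial_helper(2, 3 * 604800) = factorial_helper(2, 1814400)
= factorial_helper(1, 2 * 1814400) = factorial_helper(1, 3628800)
n <= 1, return acc = 3628800


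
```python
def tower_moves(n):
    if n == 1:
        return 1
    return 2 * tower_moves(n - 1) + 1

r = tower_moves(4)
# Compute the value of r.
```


tower_moves(4)
= 2 * tower_moves(3) + 1
= 2 * (2 * tower_moves(2) + 1) + 1
= 2 * (2 * (2 * tower_moves(1) + 1) + 1) + 1
Now compute bottom-up:
tower_moves(1) = 1
tower_moves(2) = 2 * 1 + 1 = 3
tower_moves(3) = 2 * 3 + 1 = 7
tower_moves(4) = 2 * 7 + 1 = 15
= 15


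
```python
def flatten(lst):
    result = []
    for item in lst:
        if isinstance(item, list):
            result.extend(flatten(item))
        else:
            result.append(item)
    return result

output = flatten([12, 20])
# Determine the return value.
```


flatten([12, 20])
Processing each element:
  12 is not a list -> append 12
  20 is not a list -> append 20
= [12, 20]


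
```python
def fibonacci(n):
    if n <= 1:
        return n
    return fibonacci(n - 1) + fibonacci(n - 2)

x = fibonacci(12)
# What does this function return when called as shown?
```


fibonacci(12)
= fibonacci(11) + fibonacci(10)
= (fibonacci(10) + fibonacci(9)) + fibonacci(10)
Computing bottom-up: fibonacci(0)=0, fibonacci(1)=1, fibonacci(2)=1, fibonacci(3)=2, fibonacci(4)=3, fibonacci(5)=5, fibonacci(6)=8, fibonacci(7)=13, fibonacci(8)=21, fibonacci(9)=34, fibonacci(10)=55, fibonacci(11)=89, fibonacci(12)=144
= 144


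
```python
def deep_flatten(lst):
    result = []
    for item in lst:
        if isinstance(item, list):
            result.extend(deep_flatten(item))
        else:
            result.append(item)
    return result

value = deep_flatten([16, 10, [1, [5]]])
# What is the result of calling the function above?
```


deep_flatten([16, 10, [1, [5]]])
Processing each element:
  16 is not a list -> append 16
  10 is not a list -> append 10
  [1, [5]] is a list -> deep_flatten recursively -> [1, 5]
= [16, 10, 1, 5]


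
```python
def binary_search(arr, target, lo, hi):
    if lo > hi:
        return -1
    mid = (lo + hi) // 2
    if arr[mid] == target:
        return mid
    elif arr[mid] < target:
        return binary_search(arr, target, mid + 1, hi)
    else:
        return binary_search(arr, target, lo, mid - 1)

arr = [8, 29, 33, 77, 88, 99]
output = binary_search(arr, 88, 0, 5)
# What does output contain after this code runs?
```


binary_search(arr, 88, 0, 5)
lo=0, hi=5, mid=2, arr[mid]=33
33 < 88, search right half
lo=3, hi=5, mid=4, arr[mid]=88
arr[4] == 88, found at index 4
= 4


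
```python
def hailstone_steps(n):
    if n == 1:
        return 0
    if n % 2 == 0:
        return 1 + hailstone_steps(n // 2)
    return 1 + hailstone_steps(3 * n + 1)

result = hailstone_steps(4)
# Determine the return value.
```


hailstone_steps(4)
4 is even -> hailstone_steps(2)
2 is even -> hailstone_steps(1)
Reached 1 after 2 steps
= 2


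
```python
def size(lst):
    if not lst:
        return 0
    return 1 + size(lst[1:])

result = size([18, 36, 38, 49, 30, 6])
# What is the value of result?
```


size([18, 36, 38, 49, 30, 6])
= 1 + size([36, 38, 49, 30, 6])
= 1 + 1 + size([38, 49, 30, 6])
= 1 + 1 + 1 + size([49, 30, 6])
= 1 + 1 + 1 + 1 + size([30, 6])
= 1 + 1 + 1 + 1 + 1 + size([6])
= 1 + 1 + 1 + 1 + 1 + 1 + size([])
= 1 + 1 + 1 + 1 + 1 + 1 + 0
= 6


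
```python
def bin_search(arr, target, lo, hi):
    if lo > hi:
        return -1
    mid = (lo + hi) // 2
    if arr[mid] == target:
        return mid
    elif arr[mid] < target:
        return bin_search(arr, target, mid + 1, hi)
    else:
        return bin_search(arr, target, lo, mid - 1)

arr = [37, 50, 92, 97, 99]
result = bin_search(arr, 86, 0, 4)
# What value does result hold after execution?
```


bin_search(arr, 86, 0, 4)
lo=0, hi=4, mid=2, arr[mid]=92
92 > 86, search left half
lo=0, hi=1, mid=0, arr[mid]=37
37 < 86, search right half
lo=1, hi=1, mid=1, arr[mid]=50
50 < 86, search right half
lo > hi, target not found, return -1
= -1


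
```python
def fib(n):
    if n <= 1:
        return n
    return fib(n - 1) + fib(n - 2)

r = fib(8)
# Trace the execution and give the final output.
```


fib(8)
= fib(7) + fib(6)
= (fib(6) + fib(5)) + fib(6)
Computing bottom-up: fib(0)=0, fib(1)=1, fib(2)=1, fib(3)=2, fib(4)=3, fib(5)=5, fib(6)=8, fib(7)=13, fib(8)=21
= 21


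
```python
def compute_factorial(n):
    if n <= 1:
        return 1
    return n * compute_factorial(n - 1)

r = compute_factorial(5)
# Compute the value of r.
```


compute_factorial(5)
= 5 * compute_factorial(4)
= 5 * 4 * compute_factorial(3)
= 5 * 4 * 3 * compute_factorial(2)
= 5 * 4 * 3 * 2 * compute_factorial(1)
= 5 * 4 * 3 * 2 * 1
= 120


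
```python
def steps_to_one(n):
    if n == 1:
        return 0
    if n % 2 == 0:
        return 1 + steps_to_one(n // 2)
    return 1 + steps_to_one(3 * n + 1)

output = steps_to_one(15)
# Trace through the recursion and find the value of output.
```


steps_to_one(15)
15 is odd -> 3*15+1 = 46 -> steps_to_one(46)
46 is even -> steps_to_one(23)
23 is odd -> 3*23+1 = 70 -> steps_to_one(70)
70 is even -> steps_to_one(35)
35 is odd -> 3*35+1 = 106 -> steps_to_one(106)
106 is even -> steps_to_one(53)
53 is odd -> 3*53+1 = 160 -> steps_to_one(160)
160 is even -> steps_to_one(80)
80 is even -> steps_to_one(40)
40 is even -> steps_to_one(20)
20 is even -> steps_to_one(10)
10 is even -> steps_to_one(5)
5 is odd -> 3*5+1 = 16 -> steps_to_one(16)
16 is even -> steps_to_one(8)
8 is even -> steps_to_one(4)
4 is even -> steps_to_one(2)
2 is even -> steps_to_one(1)
Reached 1 after 17 steps
= 17


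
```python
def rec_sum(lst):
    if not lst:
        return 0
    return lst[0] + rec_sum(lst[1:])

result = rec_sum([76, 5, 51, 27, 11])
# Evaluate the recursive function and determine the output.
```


rec_sum([76, 5, 51, 27, 11])
= 76 + rec_sum([5, 51, 27, 11])
= 76 + 5 + rec_sum([51, 27, 11])
= 76 + 5 + 51 + rec_sum([27, 11])
= 76 + 5 + 51 + 27 + rec_sum([11])
= 76 + 5 + 51 + 27 + 11 + rec_sum([])
= 76 + 5 + 51 + 27 + 11 + 0
= 170


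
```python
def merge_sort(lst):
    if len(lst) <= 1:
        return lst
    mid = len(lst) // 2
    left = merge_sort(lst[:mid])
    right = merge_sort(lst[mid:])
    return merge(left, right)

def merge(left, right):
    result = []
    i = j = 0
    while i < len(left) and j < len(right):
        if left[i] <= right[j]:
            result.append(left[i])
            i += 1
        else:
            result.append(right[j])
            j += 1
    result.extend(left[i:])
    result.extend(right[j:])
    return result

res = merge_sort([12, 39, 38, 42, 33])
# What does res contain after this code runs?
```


merge_sort([12, 39, 38, 42, 33])
Split into [12, 39] and [38, 42, 33]
Left sorted: [12, 39]
Right sorted: [33, 38, 42]
Merge [12, 39] and [33, 38, 42]
= [12, 33, 38, 39, 42]


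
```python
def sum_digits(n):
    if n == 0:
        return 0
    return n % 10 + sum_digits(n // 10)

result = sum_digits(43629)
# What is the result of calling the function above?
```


sum_digits(43629)
= 9 + sum_digits(4362)
= 9 + 2 + sum_digits(436)
= 9 + 2 + 6 + sum_digits(43)
= 9 + 2 + 6 + 3 + sum_digits(4)
= 9 + 2 + 6 + 3 + 4 + sum_digits(0)
= 9 + 2 + 6 + 3 + 4 + 0
= 24


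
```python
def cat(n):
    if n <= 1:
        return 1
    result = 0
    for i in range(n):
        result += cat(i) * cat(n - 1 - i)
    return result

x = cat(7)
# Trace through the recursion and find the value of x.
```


cat(7)
= sum of cat(i) * cat(7-1-i) for i in 0..6
First compute sub-values bottom-up:
  cat(0) = 1, cat(1) = 1
  cat(2) = 1*1 + 1*1 = 2
  cat(3) = 1*2 + 1*1 + 2*1 = 5
  cat(4) = 1*5 + 1*2 + 2*1 + 5*1 = 14
  cat(5) = 1*14 + 1*5 + 2*2 + 5*1 + 14*1 = 42
  cat(6) = 1*42 + 1*14 + 2*5 + 5*2 + 14*1 + 42*1 = 132
Now cat(7):
  cat(0)*cat(6) = 1*132 = 132
  cat(1)*cat(5) = 1*42 = 42
  cat(2)*cat(4) = 2*14 = 28
  cat(3)*cat(3) = 5*5 = 25
  cat(4)*cat(2) = 14*2 = 28
  cat(5)*cat(1) = 42*1 = 42
  cat(6)*cat(0) = 132*1 = 132
= 132 + 42 + 28 + 25 + 28 + 42 + 132
= 429


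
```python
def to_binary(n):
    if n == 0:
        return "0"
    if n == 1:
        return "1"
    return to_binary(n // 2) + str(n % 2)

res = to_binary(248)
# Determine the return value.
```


to_binary(248)
= to_binary(124) + "0"
= to_binary(62) + "0" + "0"
= to_binary(31) + "0" + "0" + "0"
= to_binary(15) + "1" + "0" + "0" + "0"
= to_binary(7) + "1" + "1" + "0" + "0" + "0"
= to_binary(3) + "1" + "1" + "1" + "0" + "0" + "0"
= to_binary(1) + "1" + "1" + "1" + "1" + "0" + "0" + "0"
= "1" + "1" + "1" + "1" + "1" + "0" + "0" + "0"
= "11111000"


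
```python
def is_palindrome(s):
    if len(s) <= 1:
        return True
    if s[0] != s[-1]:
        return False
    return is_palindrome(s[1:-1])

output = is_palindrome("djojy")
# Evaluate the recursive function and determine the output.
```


is_palindrome("djojy")
"djojy": s[0]='d' != s[-1]='y' -> False
= False


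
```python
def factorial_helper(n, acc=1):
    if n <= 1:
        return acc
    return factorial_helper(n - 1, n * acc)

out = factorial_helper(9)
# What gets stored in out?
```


factorial_helper(9, 1)
= factorial_helper(8, 9 * 1) = factorial_helper(8, 9)
= factorial_helper(7, 8 * 9) = factorial_helper(7, 72)
= factorial_helper(6, 7 * 72) = factorial_helper(6, 504)
= factorial_helper(5, 6 * 504) = factorial_helper(5, 3024)
= factorial_helper(4, 5 * 3024) = factorial_helper(4, 15120)
= factorial_helper(3, 4 * 15120) = factorial_helper(3, 60480)
= factorial_helper(2, 3 * 60480) = factorial_helper(2, 181440)
= factorial_helper(1, 2 * 181440) = factorial_helper(1, 362880)
n <= 1, return acc = 362880


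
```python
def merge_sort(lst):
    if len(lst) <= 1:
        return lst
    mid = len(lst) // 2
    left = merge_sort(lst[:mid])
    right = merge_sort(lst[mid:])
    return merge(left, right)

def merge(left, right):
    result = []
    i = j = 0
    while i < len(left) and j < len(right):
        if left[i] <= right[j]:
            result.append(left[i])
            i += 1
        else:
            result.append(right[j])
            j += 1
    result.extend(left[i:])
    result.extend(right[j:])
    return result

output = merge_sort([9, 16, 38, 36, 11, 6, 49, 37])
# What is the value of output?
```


merge_sort([9, 16, 38, 36, 11, 6, 49, 37])
Split into [9, 16, 38, 36] and [11, 6, 49, 37]
Left sorted: [9, 16, 36, 38]
Right sorted: [6, 11, 37, 49]
Merge [9, 16, 36, 38] and [6, 11, 37, 49]
= [6, 9, 11, 16, 36, 37, 38, 49]


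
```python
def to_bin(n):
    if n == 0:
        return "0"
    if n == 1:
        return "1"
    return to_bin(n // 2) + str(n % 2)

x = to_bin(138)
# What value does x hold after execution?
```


to_bin(138)
= to_bin(69) + "0"
= to_bin(34) + "1" + "0"
= to_bin(17) + "0" + "1" + "0"
= to_bin(8) + "1" + "0" + "1" + "0"
= to_bin(4) + "0" + "1" + "0" + "1" + "0"
= to_bin(2) + "0" + "0" + "1" + "0" + "1" + "0"
= to_bin(1) + "0" + "0" + "0" + "1" + "0" + "1" + "0"
= "1" + "0" + "0" + "0" + "1" + "0" + "1" + "0"
= "10001010"


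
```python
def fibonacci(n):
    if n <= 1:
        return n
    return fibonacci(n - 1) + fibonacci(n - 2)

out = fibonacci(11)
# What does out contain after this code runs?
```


fibonacci(11)
= fibonacci(10) + fibonacci(9)
= (fibonacci(9) + fibonacci(8)) + fibonacci(9)
Computing bottom-up: fibonacci(0)=0, fibonacci(1)=1, fibonacci(2)=1, fibonacci(3)=2, fibonacci(4)=3, fibonacci(5)=5, fibonacci(6)=8, fibonacci(7)=13, fibonacci(8)=21, fibonacci(9)=34, fibonacci(10)=55, fibonacci(11)=89
= 89
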